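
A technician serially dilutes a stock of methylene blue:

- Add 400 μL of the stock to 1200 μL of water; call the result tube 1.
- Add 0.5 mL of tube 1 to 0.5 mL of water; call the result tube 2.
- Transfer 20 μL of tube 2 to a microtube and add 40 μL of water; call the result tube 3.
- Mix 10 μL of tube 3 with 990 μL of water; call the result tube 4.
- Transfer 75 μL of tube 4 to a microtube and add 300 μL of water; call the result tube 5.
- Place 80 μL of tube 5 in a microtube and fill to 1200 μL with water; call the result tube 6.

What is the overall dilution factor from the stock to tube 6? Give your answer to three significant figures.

Step 1: 400 μL + 1200 μL = 1600 μL total → factor 1600/400 = 4
Step 2: 0.5 mL + 0.5 mL = 1 mL total → factor 1/0.5 = 2
Step 3: 20 μL + 40 μL = 60 μL total → factor 60/20 = 3
Step 4: 10 μL + 990 μL = 1000 μL total → factor 1000/10 = 100
Step 5: 75 μL + 300 μL = 375 μL total → factor 375/75 = 5
Step 6: 80 μL brought to 1200 μL → factor 1200/80 = 15
Overall dilution factor = 4 × 2 × 3 × 100 × 5 × 15 = 1.8 × 10^5

1.80 × 10^5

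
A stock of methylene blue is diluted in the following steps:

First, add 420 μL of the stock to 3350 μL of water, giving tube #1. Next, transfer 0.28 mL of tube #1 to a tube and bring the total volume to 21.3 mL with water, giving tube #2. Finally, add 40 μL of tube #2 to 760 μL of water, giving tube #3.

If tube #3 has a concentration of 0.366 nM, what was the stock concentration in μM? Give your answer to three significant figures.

5.00 μM

Step 1: 420 μL + 3350 μL = 3770 μL total → factor 3770/420 = 8.9762
Step 2: 0.28 mL brought to 21.3 mL → factor 21.3/0.28 = 76.071
Step 3: 40 μL + 760 μL = 800 μL total → factor 800/40 = 20
Overall dilution factor = 8.9762 × 76.071 × 20 = 13657
Stock = 0.366 nM × 13657 = 4998 nM = 5.00 μM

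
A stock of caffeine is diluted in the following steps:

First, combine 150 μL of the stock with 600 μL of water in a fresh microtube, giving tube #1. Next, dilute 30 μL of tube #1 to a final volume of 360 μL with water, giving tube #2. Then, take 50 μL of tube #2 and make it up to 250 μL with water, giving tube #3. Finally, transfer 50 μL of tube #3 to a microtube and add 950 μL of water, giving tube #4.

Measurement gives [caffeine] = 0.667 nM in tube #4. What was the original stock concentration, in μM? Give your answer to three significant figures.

4.00 μM

Step 1: 150 μL + 600 μL = 750 μL total → factor 750/150 = 5
Step 2: 30 μL brought to 360 μL → factor 360/30 = 12
Step 3: 50 μL brought to 250 μL → factor 250/50 = 5
Step 4: 50 μL + 950 μL = 1000 μL total → factor 1000/50 = 20
Overall dilution factor = 5 × 12 × 5 × 20 = 6000
Stock = 0.667 nM × 6000 = 4002 nM = 4.00 μM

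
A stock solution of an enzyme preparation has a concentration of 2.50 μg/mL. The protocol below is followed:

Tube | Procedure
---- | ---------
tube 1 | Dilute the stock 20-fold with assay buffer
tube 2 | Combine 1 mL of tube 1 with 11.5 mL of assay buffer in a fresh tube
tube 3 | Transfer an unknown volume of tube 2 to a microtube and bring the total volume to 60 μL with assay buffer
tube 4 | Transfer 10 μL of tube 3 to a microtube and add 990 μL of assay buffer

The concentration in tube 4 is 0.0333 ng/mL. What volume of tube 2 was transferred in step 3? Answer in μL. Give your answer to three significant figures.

Step 1: 20-fold → factor 20
Step 2: 1 mL + 11.5 mL = 12.5 mL total → factor 12.5/1 = 12.5
Step 3: v brought to 60 μL → factor = 60 μL/v
Step 4: 10 μL + 990 μL = 1000 μL total → factor 1000/10 = 100
Product of known-step factors = 25000
Overall factor = 2.50 μg/mL / (0.0333 ng/mL) = 75075
Step-3 factor = 75075 / 25000 = 3.003
v = 60 μL / 3.003 = 20.0 μL

20.0 μL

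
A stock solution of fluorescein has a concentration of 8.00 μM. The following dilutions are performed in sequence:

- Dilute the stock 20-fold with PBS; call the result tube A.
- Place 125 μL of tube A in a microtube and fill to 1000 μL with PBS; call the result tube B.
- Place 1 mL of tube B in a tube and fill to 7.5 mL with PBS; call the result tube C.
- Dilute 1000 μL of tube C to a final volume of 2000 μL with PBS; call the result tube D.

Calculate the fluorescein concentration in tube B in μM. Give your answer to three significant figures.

0.0500 μM

Step 1: 20-fold → factor 20
Step 2: 125 μL brought to 1000 μL → factor 1000/125 = 8
Dilution factor through tube B = 20 × 8 = 160
[tube B] = 8.00 μM / 160 = 0.0500 μM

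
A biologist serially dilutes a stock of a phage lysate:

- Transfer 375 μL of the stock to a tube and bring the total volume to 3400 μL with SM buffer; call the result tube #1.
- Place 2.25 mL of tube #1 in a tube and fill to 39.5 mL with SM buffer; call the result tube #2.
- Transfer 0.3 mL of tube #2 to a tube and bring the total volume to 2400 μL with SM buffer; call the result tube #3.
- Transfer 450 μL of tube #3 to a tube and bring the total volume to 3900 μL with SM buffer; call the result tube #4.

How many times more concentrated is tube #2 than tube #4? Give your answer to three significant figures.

Step 1: 375 μL brought to 3400 μL → factor 3400/375 = 9.0667
Step 2: 2.25 mL brought to 39.5 mL → factor 39.5/2.25 = 17.556
Step 3: 0.3 mL brought to 2400 μL → factor 2.4/0.3 = 8
Step 4: 450 μL brought to 3900 μL → factor 3900/450 = 8.6667
Dilution factor to tube #2 = 159.17; to tube #4 = 11036
[tube #2]/[tube #4] = (factor to tube #4)/(factor to tube #2) = 11036/159.17 = 69.3

69.3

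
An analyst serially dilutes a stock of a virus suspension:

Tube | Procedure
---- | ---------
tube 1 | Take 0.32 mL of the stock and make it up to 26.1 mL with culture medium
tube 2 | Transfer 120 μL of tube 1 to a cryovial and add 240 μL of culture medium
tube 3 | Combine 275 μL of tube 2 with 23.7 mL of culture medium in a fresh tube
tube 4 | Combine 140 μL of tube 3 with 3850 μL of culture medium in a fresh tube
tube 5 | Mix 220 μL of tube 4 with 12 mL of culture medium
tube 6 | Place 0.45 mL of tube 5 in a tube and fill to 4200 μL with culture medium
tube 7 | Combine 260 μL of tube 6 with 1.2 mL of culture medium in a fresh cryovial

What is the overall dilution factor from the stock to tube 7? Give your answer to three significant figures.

Step 1: 0.32 mL brought to 26.1 mL → factor 26.1/0.32 = 81.562
Step 2: 120 μL + 240 μL = 360 μL total → factor 360/120 = 3
Step 3: 275 μL + 23.7 mL = 23975 μL total → factor 23975/275 = 87.182
Step 4: 140 μL + 3850 μL = 3990 μL total → factor 3990/140 = 28.5
Step 5: 220 μL + 12 mL = 12220 μL total → factor 12220/220 = 55.545
Step 6: 0.45 mL brought to 4200 μL → factor 4.2/0.45 = 9.3333
Step 7: 260 μL + 1.2 mL = 1460 μL total → factor 1460/260 = 5.6154
Overall dilution factor = 81.562 × 3 × 87.182 × 28.5 × 55.545 × 9.3333 × 5.6154 = 1.7699 × 10^9

1.77 × 10^9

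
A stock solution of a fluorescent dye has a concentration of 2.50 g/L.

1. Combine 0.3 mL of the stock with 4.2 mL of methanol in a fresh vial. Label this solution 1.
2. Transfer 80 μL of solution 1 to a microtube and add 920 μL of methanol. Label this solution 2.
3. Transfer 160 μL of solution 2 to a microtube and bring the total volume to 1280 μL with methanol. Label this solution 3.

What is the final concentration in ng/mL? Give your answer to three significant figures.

Step 1: 0.3 mL + 4.2 mL = 4.5 mL total → factor 4.5/0.3 = 15
Step 2: 80 μL + 920 μL = 1000 μL total → factor 1000/80 = 12.5
Step 3: 160 μL brought to 1280 μL → factor 1280/160 = 8
Overall dilution factor = 15 × 12.5 × 8 = 1500
Final = 2.50 g/L / 1500 = 0.001667 g/L = 1.67 × 10^3 ng/mL

1.67 × 10^3 ng/mL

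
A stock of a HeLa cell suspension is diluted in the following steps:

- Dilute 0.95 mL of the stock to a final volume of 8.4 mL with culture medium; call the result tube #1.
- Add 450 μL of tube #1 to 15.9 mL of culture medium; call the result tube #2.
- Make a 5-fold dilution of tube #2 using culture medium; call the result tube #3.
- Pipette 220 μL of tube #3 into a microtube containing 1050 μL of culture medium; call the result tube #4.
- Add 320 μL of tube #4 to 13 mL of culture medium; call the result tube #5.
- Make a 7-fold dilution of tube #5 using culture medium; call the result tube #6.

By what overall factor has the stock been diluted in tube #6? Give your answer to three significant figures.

2.70 × 10^6

Step 1: 0.95 mL brought to 8.4 mL → factor 8.4/0.95 = 8.8421
Step 2: 450 μL + 15.9 mL = 16350 μL total → factor 16350/450 = 36.333
Step 3: 5-fold → factor 5
Step 4: 220 μL + 1050 μL = 1270 μL total → factor 1270/220 = 5.7727
Step 5: 320 μL + 13 mL = 13320 μL total → factor 13320/320 = 41.625
Step 6: 7-fold → factor 7
Overall dilution factor = 8.8421 × 36.333 × 5 × 5.7727 × 41.625 × 7 = 2.7019 × 10^6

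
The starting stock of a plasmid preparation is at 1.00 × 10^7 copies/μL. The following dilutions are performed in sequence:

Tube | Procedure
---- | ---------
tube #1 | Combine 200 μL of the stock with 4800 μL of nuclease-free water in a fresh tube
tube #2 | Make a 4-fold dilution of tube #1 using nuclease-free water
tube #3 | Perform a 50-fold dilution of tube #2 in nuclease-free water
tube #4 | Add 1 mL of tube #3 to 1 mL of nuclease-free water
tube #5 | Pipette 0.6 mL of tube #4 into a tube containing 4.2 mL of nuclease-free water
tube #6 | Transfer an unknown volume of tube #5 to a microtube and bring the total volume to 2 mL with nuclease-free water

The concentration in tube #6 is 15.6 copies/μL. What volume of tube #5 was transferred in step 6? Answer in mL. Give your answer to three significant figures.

0.250 mL

Step 1: 200 μL + 4800 μL = 5000 μL total → factor 5000/200 = 25
Step 2: 4-fold → factor 4
Step 3: 50-fold → factor 50
Step 4: 1 mL + 1 mL = 2 mL total → factor 2/1 = 2
Step 5: 0.6 mL + 4.2 mL = 4.8 mL total → factor 4.8/0.6 = 8
Step 6: v brought to 2 mL → factor = 2 mL/v
Product of known-step factors = 80000
Overall factor = 1.00 × 10^7 copies/μL / (15.6 copies/μL) = 6.4103 × 10^5
Step-6 factor = 6.4103 × 10^5 / 80000 = 8.0128
v = 2 mL / 8.0128 = 0.250 mL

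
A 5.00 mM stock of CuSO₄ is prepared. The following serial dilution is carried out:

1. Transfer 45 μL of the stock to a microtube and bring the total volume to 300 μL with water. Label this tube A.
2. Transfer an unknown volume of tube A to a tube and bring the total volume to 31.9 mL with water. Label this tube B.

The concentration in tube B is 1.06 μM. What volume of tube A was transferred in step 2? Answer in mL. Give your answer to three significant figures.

0.0451 mL

Step 1: 45 μL brought to 300 μL → factor 300/45 = 6.6667
Step 2: v brought to 31.9 mL → factor = 31.9 mL/v
Product of known-step factors = 6.6667
Overall factor = 5.00 mM / (1.06 μM) = 4717
Step-2 factor = 4717 / 6.6667 = 707.55
v = 31.9 mL / 707.55 = 0.0451 mL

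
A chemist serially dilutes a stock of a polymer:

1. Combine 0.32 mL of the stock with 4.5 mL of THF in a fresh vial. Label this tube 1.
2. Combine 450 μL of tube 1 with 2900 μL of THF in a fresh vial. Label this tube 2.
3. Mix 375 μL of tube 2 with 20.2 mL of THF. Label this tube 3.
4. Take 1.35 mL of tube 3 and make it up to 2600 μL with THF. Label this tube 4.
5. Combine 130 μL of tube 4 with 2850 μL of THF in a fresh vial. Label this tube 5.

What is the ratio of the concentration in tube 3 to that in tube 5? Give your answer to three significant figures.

Step 1: 0.32 mL + 4.5 mL = 4.82 mL total → factor 4.82/0.32 = 15.062
Step 2: 450 μL + 2900 μL = 3350 μL total → factor 3350/450 = 7.4444
Step 3: 375 μL + 20.2 mL = 20575 μL total → factor 20575/375 = 54.867
Step 4: 1.35 mL brought to 2600 μL → factor 2.6/1.35 = 1.9259
Step 5: 130 μL + 2850 μL = 2980 μL total → factor 2980/130 = 22.923
Dilution factor to tube 3 = 6152.3; to tube 5 = 2.7161 × 10^5
[tube 3]/[tube 5] = (factor to tube 5)/(factor to tube 3) = 2.7161 × 10^5/6152.3 = 44.1

44.1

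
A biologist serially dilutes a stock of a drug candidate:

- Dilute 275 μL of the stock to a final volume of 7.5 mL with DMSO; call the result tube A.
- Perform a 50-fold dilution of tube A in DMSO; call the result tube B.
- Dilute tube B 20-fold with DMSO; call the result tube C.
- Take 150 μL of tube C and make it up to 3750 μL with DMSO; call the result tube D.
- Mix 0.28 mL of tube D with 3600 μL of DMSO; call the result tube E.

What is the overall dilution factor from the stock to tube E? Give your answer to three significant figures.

9.45 × 10^6

Step 1: 275 μL brought to 7.5 mL → factor 7500/275 = 27.273
Step 2: 50-fold → factor 50
Step 3: 20-fold → factor 20
Step 4: 150 μL brought to 3750 μL → factor 3750/150 = 25
Step 5: 0.28 mL + 3600 μL = 3.88 mL total → factor 3.88/0.28 = 13.857
Overall dilution factor = 27.273 × 50 × 20 × 25 × 13.857 = 9.4481 × 10^6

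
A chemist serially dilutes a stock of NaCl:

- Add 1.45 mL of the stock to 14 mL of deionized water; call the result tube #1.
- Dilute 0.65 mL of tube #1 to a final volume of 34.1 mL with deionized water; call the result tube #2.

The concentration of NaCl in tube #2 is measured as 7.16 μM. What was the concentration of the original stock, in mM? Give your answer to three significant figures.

4.00 mM

Step 1: 1.45 mL + 14 mL = 15.45 mL total → factor 15.45/1.45 = 10.655
Step 2: 0.65 mL brought to 34.1 mL → factor 34.1/0.65 = 52.462
Overall dilution factor = 10.655 × 52.462 = 558.99
Stock = 7.16 μM × 558.99 = 4002 μM = 4.00 mM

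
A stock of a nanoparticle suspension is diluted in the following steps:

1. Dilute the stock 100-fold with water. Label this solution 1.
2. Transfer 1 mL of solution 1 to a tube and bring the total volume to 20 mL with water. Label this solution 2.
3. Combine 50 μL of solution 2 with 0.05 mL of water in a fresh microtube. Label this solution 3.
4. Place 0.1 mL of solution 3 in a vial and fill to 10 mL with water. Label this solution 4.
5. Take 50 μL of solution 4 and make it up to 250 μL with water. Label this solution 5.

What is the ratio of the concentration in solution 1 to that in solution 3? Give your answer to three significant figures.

40.0

Step 1: 100-fold → factor 100
Step 2: 1 mL brought to 20 mL → factor 20/1 = 20
Step 3: 50 μL + 0.05 mL = 100 μL total → factor 100/50 = 2
Dilution factor to solution 1 = 100; to solution 3 = 4000
[solution 1]/[solution 3] = (factor to solution 3)/(factor to solution 1) = 4000/100 = 40.0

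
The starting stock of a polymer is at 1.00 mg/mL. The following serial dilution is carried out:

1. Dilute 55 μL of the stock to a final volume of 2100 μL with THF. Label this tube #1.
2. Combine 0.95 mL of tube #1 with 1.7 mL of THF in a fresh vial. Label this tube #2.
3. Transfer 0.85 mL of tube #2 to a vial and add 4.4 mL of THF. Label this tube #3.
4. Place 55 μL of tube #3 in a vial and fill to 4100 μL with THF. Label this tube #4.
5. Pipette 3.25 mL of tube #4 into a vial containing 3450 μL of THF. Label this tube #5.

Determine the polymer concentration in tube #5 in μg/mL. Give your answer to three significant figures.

0.00989 μg/mL

Step 1: 55 μL brought to 2100 μL → factor 2100/55 = 38.182
Step 2: 0.95 mL + 1.7 mL = 2.65 mL total → factor 2.65/0.95 = 2.7895
Step 3: 0.85 mL + 4.4 mL = 5.25 mL total → factor 5.25/0.85 = 6.1765
Step 4: 55 μL brought to 4100 μL → factor 4100/55 = 74.545
Step 5: 3.25 mL + 3450 μL = 6.7 mL total → factor 6.7/3.25 = 2.0615
Overall dilution factor = 38.182 × 2.7895 × 6.1765 × 74.545 × 2.0615 = 1.011 × 10^5
Final = 1.00 mg/mL / 1.011 × 10^5 = 9.892 × 10^-6 mg/mL = 0.00989 μg/mL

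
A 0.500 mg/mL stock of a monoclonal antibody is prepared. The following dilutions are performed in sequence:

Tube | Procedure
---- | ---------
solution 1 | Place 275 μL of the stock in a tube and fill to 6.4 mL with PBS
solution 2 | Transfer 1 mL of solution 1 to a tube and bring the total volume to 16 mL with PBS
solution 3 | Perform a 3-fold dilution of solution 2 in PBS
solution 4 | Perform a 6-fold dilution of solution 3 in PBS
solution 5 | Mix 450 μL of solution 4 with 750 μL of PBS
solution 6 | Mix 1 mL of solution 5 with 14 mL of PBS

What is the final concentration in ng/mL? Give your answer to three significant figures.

Step 1: 275 μL brought to 6.4 mL → factor 6400/275 = 23.273
Step 2: 1 mL brought to 16 mL → factor 16/1 = 16
Step 3: 3-fold → factor 3
Step 4: 6-fold → factor 6
Step 5: 450 μL + 750 μL = 1200 μL total → factor 1200/450 = 2.6667
Step 6: 1 mL + 14 mL = 15 mL total → factor 15/1 = 15
Overall dilution factor = 23.273 × 16 × 3 × 6 × 2.6667 × 15 = 2.681 × 10^5
Final = 0.500 mg/mL / 2.681 × 10^5 = 1.865 × 10^-6 mg/mL = 1.86 ng/mL

1.86 ng/mL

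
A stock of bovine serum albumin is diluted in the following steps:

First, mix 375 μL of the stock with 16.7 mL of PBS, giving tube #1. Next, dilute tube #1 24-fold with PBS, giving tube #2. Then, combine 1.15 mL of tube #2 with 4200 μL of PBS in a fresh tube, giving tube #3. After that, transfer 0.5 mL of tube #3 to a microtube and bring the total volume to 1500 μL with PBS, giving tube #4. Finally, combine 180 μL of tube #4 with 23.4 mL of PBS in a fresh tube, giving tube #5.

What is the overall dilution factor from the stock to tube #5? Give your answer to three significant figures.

Step 1: 375 μL + 16.7 mL = 17075 μL total → factor 17075/375 = 45.533
Step 2: 24-fold → factor 24
Step 3: 1.15 mL + 4200 μL = 5.35 mL total → factor 5.35/1.15 = 4.6522
Step 4: 0.5 mL brought to 1500 μL → factor 1.5/0.5 = 3
Step 5: 180 μL + 23.4 mL = 23580 μL total → factor 23580/180 = 131
Overall dilution factor = 45.533 × 24 × 4.6522 × 3 × 131 = 1.998 × 10^6

2.00 × 10^6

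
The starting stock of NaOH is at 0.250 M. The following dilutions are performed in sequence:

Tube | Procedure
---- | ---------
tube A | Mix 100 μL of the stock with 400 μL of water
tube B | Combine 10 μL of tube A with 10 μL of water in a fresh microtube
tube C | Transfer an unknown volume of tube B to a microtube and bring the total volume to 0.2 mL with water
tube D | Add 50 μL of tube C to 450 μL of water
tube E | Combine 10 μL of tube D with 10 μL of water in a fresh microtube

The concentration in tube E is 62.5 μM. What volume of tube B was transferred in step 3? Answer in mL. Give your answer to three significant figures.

0.0100 mL

Step 1: 100 μL + 400 μL = 500 μL total → factor 500/100 = 5
Step 2: 10 μL + 10 μL = 20 μL total → factor 20/10 = 2
Step 3: v brought to 0.2 mL → factor = 0.2 mL/v
Step 4: 50 μL + 450 μL = 500 μL total → factor 500/50 = 10
Step 5: 10 μL + 10 μL = 20 μL total → factor 20/10 = 2
Product of known-step factors = 200
Overall factor = 0.250 M / (62.5 μM) = 4000
Step-3 factor = 4000 / 200 = 20
v = 0.2 mL / 20 = 0.0100 mL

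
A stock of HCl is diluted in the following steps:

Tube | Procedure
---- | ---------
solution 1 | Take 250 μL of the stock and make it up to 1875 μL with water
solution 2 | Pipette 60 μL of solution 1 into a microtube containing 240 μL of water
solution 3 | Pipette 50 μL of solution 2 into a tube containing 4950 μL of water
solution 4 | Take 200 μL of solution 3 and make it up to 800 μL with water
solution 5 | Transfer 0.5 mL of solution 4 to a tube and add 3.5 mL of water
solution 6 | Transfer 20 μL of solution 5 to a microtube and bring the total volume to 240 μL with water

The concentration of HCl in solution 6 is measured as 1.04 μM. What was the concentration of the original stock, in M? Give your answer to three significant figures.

1.50 M

Step 1: 250 μL brought to 1875 μL → factor 1875/250 = 7.5
Step 2: 60 μL + 240 μL = 300 μL total → factor 300/60 = 5
Step 3: 50 μL + 4950 μL = 5000 μL total → factor 5000/50 = 100
Step 4: 200 μL brought to 800 μL → factor 800/200 = 4
Step 5: 0.5 mL + 3.5 mL = 4 mL total → factor 4/0.5 = 8
Step 6: 20 μL brought to 240 μL → factor 240/20 = 12
Overall dilution factor = 7.5 × 5 × 100 × 4 × 8 × 12 = 1.44 × 10^6
Stock = 1.04 μM × 1.44 × 10^6 = 1.498 × 10^6 μM = 1.50 M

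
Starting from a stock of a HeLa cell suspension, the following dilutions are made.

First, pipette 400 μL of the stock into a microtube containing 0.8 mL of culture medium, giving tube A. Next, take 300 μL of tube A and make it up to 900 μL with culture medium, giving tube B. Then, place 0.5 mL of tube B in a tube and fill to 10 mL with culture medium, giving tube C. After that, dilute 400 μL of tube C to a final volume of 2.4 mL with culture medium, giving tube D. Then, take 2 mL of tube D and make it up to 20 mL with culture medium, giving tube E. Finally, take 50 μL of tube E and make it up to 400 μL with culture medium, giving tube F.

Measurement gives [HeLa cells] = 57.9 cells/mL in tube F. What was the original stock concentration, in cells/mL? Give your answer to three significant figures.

Step 1: 400 μL + 0.8 mL = 1200 μL total → factor 1200/400 = 3
Step 2: 300 μL brought to 900 μL → factor 900/300 = 3
Step 3: 0.5 mL brought to 10 mL → factor 10/0.5 = 20
Step 4: 400 μL brought to 2.4 mL → factor 2400/400 = 6
Step 5: 2 mL brought to 20 mL → factor 20/2 = 10
Step 6: 50 μL brought to 400 μL → factor 400/50 = 8
Overall dilution factor = 3 × 3 × 20 × 6 × 10 × 8 = 86400
Stock = 57.9 cells/mL × 86400 = 5.00 × 10^6 cells/mL

5.00 × 10^6 cells/mL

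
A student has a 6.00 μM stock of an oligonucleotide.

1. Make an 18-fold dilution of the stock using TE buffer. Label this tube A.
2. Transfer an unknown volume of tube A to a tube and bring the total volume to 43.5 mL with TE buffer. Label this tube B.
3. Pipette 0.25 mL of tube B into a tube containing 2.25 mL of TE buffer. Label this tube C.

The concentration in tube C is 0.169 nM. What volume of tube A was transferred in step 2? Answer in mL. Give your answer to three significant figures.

Step 1: 18-fold → factor 18
Step 2: v brought to 43.5 mL → factor = 43.5 mL/v
Step 3: 0.25 mL + 2.25 mL = 2.5 mL total → factor 2.5/0.25 = 10
Product of known-step factors = 180
Overall factor = 6.00 μM / (0.169 nM) = 35503
Step-2 factor = 35503 / 180 = 197.24
v = 43.5 mL / 197.24 = 0.221 mL

0.221 mL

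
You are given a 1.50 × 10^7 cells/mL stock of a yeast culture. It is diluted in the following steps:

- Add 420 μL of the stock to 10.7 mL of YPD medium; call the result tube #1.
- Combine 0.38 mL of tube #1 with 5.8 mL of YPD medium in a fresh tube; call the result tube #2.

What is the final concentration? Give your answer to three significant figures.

3.48 × 10^4 cells/mL

Step 1: 420 μL + 10.7 mL = 11120 μL total → factor 11120/420 = 26.476
Step 2: 0.38 mL + 5.8 mL = 6.18 mL total → factor 6.18/0.38 = 16.263
Overall dilution factor = 26.476 × 16.263 = 430.59
Final = 1.50 × 10^7 cells/mL / 430.59 = 3.48 × 10^4 cells/mL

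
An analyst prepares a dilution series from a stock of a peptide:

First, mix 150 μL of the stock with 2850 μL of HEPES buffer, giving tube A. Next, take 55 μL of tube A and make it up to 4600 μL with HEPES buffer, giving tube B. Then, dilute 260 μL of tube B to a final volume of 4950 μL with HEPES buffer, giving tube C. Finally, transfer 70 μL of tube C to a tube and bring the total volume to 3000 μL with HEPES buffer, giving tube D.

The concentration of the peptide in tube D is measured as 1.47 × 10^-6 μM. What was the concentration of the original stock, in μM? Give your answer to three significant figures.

2.01 μM

Step 1: 150 μL + 2850 μL = 3000 μL total → factor 3000/150 = 20
Step 2: 55 μL brought to 4600 μL → factor 4600/55 = 83.636
Step 3: 260 μL brought to 4950 μL → factor 4950/260 = 19.038
Step 4: 70 μL brought to 3000 μL → factor 3000/70 = 42.857
Overall dilution factor = 20 × 83.636 × 19.038 × 42.857 = 1.3648 × 10^6
Stock = 1.47 × 10^-6 μM × 1.3648 × 10^6 = 2.01 μM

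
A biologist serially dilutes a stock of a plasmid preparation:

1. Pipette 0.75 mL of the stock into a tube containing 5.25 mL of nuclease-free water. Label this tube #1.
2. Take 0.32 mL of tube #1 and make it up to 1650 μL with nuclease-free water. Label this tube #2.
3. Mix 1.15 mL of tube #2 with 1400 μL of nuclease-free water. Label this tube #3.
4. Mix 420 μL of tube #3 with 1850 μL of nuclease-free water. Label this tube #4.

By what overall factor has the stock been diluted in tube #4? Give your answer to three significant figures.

494

Step 1: 0.75 mL + 5.25 mL = 6 mL total → factor 6/0.75 = 8
Step 2: 0.32 mL brought to 1650 μL → factor 1.65/0.32 = 5.1562
Step 3: 1.15 mL + 1400 μL = 2.55 mL total → factor 2.55/1.15 = 2.2174
Step 4: 420 μL + 1850 μL = 2270 μL total → factor 2270/420 = 5.4048
Overall dilution factor = 8 × 5.1562 × 2.2174 × 5.4048 = 494.36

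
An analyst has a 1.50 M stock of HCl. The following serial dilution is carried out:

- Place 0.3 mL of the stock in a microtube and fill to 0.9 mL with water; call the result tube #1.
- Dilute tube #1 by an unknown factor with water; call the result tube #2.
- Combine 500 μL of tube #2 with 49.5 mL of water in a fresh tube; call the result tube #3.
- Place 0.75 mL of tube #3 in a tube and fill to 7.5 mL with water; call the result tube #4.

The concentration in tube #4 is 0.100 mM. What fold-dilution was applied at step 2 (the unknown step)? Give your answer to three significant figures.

5.00-fold

Step 1: 0.3 mL brought to 0.9 mL → factor 0.9/0.3 = 3
Step 2: unknown factor x
Step 3: 500 μL + 49.5 mL = 50000 μL total → factor 50000/500 = 100
Step 4: 0.75 mL brought to 7.5 mL → factor 7.5/0.75 = 10
Product of known-step factors = 3000
Overall factor = 1.50 M / (0.100 mM) = 15000
x = 15000 / 3000 = 5.00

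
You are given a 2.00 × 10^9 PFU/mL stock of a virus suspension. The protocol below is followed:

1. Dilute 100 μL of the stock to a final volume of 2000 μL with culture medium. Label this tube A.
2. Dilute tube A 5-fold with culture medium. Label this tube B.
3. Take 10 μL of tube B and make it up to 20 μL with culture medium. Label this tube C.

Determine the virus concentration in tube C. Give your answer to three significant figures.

Step 1: 100 μL brought to 2000 μL → factor 2000/100 = 20
Step 2: 5-fold → factor 5
Step 3: 10 μL brought to 20 μL → factor 20/10 = 2
Overall dilution factor = 20 × 5 × 2 = 200
Final = 2.00 × 10^9 PFU/mL / 200 = 1.00 × 10^7 PFU/mL

1.00 × 10^7 PFU/mL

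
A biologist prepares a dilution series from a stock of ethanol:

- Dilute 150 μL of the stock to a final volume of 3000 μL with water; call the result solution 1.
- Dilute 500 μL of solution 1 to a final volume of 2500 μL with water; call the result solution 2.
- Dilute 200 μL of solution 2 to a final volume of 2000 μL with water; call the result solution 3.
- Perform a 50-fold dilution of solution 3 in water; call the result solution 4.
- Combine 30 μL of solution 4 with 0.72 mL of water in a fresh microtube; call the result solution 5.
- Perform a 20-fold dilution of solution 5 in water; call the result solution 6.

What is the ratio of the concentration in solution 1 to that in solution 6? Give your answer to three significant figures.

1.25 × 10^6

Step 1: 150 μL brought to 3000 μL → factor 3000/150 = 20
Step 2: 500 μL brought to 2500 μL → factor 2500/500 = 5
Step 3: 200 μL brought to 2000 μL → factor 2000/200 = 10
Step 4: 50-fold → factor 50
Step 5: 30 μL + 0.72 mL = 750 μL total → factor 750/30 = 25
Step 6: 20-fold → factor 20
Dilution factor to solution 1 = 20; to solution 6 = 2.5 × 10^7
[solution 1]/[solution 6] = (factor to solution 6)/(factor to solution 1) = 2.5 × 10^7/20 = 1.25 × 10^6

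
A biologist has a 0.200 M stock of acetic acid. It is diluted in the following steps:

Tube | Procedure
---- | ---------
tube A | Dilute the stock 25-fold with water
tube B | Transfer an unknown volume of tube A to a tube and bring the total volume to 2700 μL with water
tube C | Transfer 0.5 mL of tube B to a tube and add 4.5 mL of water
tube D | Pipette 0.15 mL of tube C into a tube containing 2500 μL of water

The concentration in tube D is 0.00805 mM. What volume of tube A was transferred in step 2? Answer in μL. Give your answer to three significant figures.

Step 1: 25-fold → factor 25
Step 2: v brought to 2700 μL → factor = 2700 μL/v
Step 3: 0.5 mL + 4.5 mL = 5 mL total → factor 5/0.5 = 10
Step 4: 0.15 mL + 2500 μL = 2.65 mL total → factor 2.65/0.15 = 17.667
Product of known-step factors = 4416.7
Overall factor = 0.200 M / (0.00805 mM) = 24845
Step-2 factor = 24845 / 4416.7 = 5.6252
v = 2700 μL / 5.6252 = 480 μL

480 μL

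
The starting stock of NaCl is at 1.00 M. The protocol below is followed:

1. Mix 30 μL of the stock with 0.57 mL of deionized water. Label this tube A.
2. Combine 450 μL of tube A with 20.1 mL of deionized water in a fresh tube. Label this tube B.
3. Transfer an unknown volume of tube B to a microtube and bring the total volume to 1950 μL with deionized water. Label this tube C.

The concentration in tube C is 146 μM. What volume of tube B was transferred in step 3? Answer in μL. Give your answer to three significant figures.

260 μL

Step 1: 30 μL + 0.57 mL = 600 μL total → factor 600/30 = 20
Step 2: 450 μL + 20.1 mL = 20550 μL total → factor 20550/450 = 45.667
Step 3: v brought to 1950 μL → factor = 1950 μL/v
Product of known-step factors = 913.33
Overall factor = 1.00 M / (146 μM) = 6849.3
Step-3 factor = 6849.3 / 913.33 = 7.4993
v = 1950 μL / 7.4993 = 260 μL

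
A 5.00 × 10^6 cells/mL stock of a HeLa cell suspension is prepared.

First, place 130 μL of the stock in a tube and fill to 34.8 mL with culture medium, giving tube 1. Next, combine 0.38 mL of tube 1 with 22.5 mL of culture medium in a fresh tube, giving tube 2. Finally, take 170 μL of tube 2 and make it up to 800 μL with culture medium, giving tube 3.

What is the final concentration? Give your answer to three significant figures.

Step 1: 130 μL brought to 34.8 mL → factor 34800/130 = 267.69
Step 2: 0.38 mL + 22.5 mL = 22.88 mL total → factor 22.88/0.38 = 60.211
Step 3: 170 μL brought to 800 μL → factor 800/170 = 4.7059
Overall dilution factor = 267.69 × 60.211 × 4.7059 = 75849
Final = 5.00 × 10^6 cells/mL / 75849 = 65.9 cells/mL

65.9 cells/mL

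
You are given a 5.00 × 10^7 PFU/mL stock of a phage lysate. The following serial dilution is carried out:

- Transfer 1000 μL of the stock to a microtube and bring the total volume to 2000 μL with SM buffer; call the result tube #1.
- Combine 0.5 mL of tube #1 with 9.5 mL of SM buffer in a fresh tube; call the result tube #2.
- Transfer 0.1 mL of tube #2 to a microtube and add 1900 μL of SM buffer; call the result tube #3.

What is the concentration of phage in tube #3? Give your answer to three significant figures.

Step 1: 1000 μL brought to 2000 μL → factor 2000/1000 = 2
Step 2: 0.5 mL + 9.5 mL = 10 mL total → factor 10/0.5 = 20
Step 3: 0.1 mL + 1900 μL = 2 mL total → factor 2/0.1 = 20
Overall dilution factor = 2 × 20 × 20 = 800
Final = 5.00 × 10^7 PFU/mL / 800 = 6.25 × 10^4 PFU/mL

6.25 × 10^4 PFU/mL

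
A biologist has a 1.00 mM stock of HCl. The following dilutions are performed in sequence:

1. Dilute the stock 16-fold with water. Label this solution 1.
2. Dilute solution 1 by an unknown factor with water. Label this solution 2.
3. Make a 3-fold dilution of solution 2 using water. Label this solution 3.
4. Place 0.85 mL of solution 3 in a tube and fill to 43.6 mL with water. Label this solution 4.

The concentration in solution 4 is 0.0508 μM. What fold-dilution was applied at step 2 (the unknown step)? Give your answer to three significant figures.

8.00-fold

Step 1: 16-fold → factor 16
Step 2: unknown factor x
Step 3: 3-fold → factor 3
Step 4: 0.85 mL brought to 43.6 mL → factor 43.6/0.85 = 51.294
Product of known-step factors = 2462.1
Overall factor = 1.00 mM / (0.0508 μM) = 19685
x = 19685 / 2462.1 = 8.00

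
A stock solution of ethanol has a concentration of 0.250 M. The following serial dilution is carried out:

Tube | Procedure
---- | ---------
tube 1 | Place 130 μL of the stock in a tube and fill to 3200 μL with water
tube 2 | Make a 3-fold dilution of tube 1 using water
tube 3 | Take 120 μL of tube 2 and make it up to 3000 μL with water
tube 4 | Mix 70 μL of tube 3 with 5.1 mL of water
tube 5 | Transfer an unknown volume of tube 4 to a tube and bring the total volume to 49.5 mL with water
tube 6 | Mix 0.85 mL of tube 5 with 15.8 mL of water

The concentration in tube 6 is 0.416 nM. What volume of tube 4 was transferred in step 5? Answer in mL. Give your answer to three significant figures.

Step 1: 130 μL brought to 3200 μL → factor 3200/130 = 24.615
Step 2: 3-fold → factor 3
Step 3: 120 μL brought to 3000 μL → factor 3000/120 = 25
Step 4: 70 μL + 5.1 mL = 5170 μL total → factor 5170/70 = 73.857
Step 5: v brought to 49.5 mL → factor = 49.5 mL/v
Step 6: 0.85 mL + 15.8 mL = 16.65 mL total → factor 16.65/0.85 = 19.588
Product of known-step factors = 2.6709 × 10^6
Overall factor = 0.250 M / (0.416 nM) = 6.0096 × 10^8
Step-5 factor = 6.0096 × 10^8 / 2.6709 × 10^6 = 225
v = 49.5 mL / 225 = 0.220 mL

0.220 mL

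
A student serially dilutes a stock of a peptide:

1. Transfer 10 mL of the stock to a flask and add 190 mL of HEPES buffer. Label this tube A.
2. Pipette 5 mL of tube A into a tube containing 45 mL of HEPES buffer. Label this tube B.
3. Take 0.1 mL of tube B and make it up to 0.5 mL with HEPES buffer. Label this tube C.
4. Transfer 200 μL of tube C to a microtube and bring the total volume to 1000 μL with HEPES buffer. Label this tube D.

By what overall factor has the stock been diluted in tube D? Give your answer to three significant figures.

Step 1: 10 mL + 190 mL = 200 mL total → factor 200/10 = 20
Step 2: 5 mL + 45 mL = 50 mL total → factor 50/5 = 10
Step 3: 0.1 mL brought to 0.5 mL → factor 0.5/0.1 = 5
Step 4: 200 μL brought to 1000 μL → factor 1000/200 = 5
Overall dilution factor = 20 × 10 × 5 × 5 = 5000

5.00 × 10^3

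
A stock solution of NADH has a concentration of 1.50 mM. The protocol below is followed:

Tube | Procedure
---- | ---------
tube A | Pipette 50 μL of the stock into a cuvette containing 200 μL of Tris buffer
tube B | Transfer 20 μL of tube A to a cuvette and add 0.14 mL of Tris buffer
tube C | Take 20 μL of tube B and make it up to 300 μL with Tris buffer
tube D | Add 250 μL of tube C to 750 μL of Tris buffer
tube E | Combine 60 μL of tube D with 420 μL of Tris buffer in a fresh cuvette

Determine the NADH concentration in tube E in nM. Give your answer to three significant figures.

Step 1: 50 μL + 200 μL = 250 μL total → factor 250/50 = 5
Step 2: 20 μL + 0.14 mL = 160 μL total → factor 160/20 = 8
Step 3: 20 μL brought to 300 μL → factor 300/20 = 15
Step 4: 250 μL + 750 μL = 1000 μL total → factor 1000/250 = 4
Step 5: 60 μL + 420 μL = 480 μL total → factor 480/60 = 8
Overall dilution factor = 5 × 8 × 15 × 4 × 8 = 19200
Final = 1.50 mM / 19200 = 7.813 × 10^-5 mM = 78.1 nM

78.1 nM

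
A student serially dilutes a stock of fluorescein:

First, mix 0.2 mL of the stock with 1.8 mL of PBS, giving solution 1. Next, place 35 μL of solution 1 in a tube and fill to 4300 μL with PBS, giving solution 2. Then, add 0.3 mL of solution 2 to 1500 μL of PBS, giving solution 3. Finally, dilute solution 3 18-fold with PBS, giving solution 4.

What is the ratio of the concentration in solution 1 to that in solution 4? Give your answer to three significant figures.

1.33 × 10^4

Step 1: 0.2 mL + 1.8 mL = 2 mL total → factor 2/0.2 = 10
Step 2: 35 μL brought to 4300 μL → factor 4300/35 = 122.86
Step 3: 0.3 mL + 1500 μL = 1.8 mL total → factor 1.8/0.3 = 6
Step 4: 18-fold → factor 18
Dilution factor to solution 1 = 10; to solution 4 = 1.3269 × 10^5
[solution 1]/[solution 4] = (factor to solution 4)/(factor to solution 1) = 1.3269 × 10^5/10 = 1.33 × 10^4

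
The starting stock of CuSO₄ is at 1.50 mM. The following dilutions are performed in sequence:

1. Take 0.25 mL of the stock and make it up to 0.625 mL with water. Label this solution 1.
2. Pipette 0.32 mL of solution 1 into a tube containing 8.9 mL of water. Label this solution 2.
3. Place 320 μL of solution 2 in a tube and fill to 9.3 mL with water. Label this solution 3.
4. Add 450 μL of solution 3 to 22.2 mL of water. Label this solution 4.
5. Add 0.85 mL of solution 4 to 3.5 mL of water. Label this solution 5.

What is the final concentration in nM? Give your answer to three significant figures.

2.78 nM

Step 1: 0.25 mL brought to 0.625 mL → factor 0.625/0.25 = 2.5
Step 2: 0.32 mL + 8.9 mL = 9.22 mL total → factor 9.22/0.32 = 28.812
Step 3: 320 μL brought to 9.3 mL → factor 9300/320 = 29.062
Step 4: 450 μL + 22.2 mL = 22650 μL total → factor 22650/450 = 50.333
Step 5: 0.85 mL + 3.5 mL = 4.35 mL total → factor 4.35/0.85 = 5.1176
Overall dilution factor = 2.5 × 28.812 × 29.062 × 50.333 × 5.1176 = 5.3924 × 10^5
Final = 1.50 mM / 5.3924 × 10^5 = 2.782 × 10^-6 mM = 2.78 nM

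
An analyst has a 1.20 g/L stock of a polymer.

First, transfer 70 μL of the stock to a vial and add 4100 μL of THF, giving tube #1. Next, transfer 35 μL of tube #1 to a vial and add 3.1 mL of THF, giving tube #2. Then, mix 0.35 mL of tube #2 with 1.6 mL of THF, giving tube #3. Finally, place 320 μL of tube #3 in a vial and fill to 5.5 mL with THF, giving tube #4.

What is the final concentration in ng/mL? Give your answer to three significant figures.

Step 1: 70 μL + 4100 μL = 4170 μL total → factor 4170/70 = 59.571
Step 2: 35 μL + 3.1 mL = 3135 μL total → factor 3135/35 = 89.571
Step 3: 0.35 mL + 1.6 mL = 1.95 mL total → factor 1.95/0.35 = 5.5714
Step 4: 320 μL brought to 5.5 mL → factor 5500/320 = 17.188
Overall dilution factor = 59.571 × 89.571 × 5.5714 × 17.188 = 5.1096 × 10^5
Final = 1.20 g/L / 5.1096 × 10^5 = 2.349 × 10^-6 g/L = 2.35 ng/mL

2.35 ng/mL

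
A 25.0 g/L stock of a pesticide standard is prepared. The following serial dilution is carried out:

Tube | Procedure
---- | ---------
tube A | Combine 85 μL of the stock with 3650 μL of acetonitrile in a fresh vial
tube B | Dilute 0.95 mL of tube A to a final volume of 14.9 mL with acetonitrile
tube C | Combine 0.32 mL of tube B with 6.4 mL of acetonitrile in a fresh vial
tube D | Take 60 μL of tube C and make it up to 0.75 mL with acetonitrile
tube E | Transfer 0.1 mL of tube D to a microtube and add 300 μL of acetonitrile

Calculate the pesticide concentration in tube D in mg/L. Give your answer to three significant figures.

Step 1: 85 μL + 3650 μL = 3735 μL total → factor 3735/85 = 43.941
Step 2: 0.95 mL brought to 14.9 mL → factor 14.9/0.95 = 15.684
Step 3: 0.32 mL + 6.4 mL = 6.72 mL total → factor 6.72/0.32 = 21
Step 4: 60 μL brought to 0.75 mL → factor 750/60 = 12.5
Dilution factor through tube D = 43.941 × 15.684 × 21 × 12.5 = 1.8091 × 10^5
[tube D] = 25.0 g/L / 1.8091 × 10^5 = 0.0001382 g/L = 0.138 mg/L

0.138 mg/L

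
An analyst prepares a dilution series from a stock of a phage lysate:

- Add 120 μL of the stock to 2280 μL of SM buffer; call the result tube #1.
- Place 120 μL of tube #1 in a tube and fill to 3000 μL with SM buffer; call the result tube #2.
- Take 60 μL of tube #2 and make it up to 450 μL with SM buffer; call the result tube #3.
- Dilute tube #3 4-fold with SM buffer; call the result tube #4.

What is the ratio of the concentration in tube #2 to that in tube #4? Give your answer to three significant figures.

Step 1: 120 μL + 2280 μL = 2400 μL total → factor 2400/120 = 20
Step 2: 120 μL brought to 3000 μL → factor 3000/120 = 25
Step 3: 60 μL brought to 450 μL → factor 450/60 = 7.5
Step 4: 4-fold → factor 4
Dilution factor to tube #2 = 500; to tube #4 = 15000
[tube #2]/[tube #4] = (factor to tube #4)/(factor to tube #2) = 15000/500 = 30.0

30.0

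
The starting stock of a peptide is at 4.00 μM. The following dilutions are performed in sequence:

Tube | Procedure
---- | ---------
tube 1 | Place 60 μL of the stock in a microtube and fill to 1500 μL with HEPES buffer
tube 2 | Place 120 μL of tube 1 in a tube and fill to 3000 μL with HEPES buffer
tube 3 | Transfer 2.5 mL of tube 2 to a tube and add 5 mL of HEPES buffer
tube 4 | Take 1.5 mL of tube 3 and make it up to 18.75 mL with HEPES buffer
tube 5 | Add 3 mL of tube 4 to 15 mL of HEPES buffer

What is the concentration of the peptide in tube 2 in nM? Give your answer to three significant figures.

6.40 nM

Step 1: 60 μL brought to 1500 μL → factor 1500/60 = 25
Step 2: 120 μL brought to 3000 μL → factor 3000/120 = 25
Dilution factor through tube 2 = 25 × 25 = 625
[tube 2] = 4.00 μM / 625 = 0.006400 μM = 6.40 nM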